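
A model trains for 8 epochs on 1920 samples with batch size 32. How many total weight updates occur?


Iterations per epoch = 1920 / 32 = 60
Total updates = iterations_per_epoch * epochs
= 60 * 8
= 480

480


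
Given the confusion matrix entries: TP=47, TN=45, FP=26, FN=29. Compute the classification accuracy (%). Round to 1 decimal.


Accuracy = (TP + TN) / (TP + TN + FP + FN) * 100
= (47 + 45) / (47 + 45 + 26 + 29)
= 92 / 147
= 0.6259
= 62.6%

62.6


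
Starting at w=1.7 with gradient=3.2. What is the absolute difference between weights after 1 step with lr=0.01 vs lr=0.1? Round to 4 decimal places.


With lr=0.01: w_new = 1.7 - 0.01 * 3.2 = 1.668
With lr=0.1: w_new = 1.7 - 0.1 * 3.2 = 1.38
Absolute difference = |1.668 - 1.38|
= 0.2880

0.2880


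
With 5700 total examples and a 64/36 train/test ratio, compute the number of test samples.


Train samples = 5700 * 64% = 3648
Test samples = 5700 - 3648
= 2052

2052


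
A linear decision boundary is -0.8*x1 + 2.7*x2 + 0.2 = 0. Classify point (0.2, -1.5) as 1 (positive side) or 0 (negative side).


Compute -0.8 * 0.2 + 2.7 * -1.5 + 0.2
= -0.16 + -4.05 + 0.2
= -4.01
Since -4.01 < 0, the point is on the negative side.

0


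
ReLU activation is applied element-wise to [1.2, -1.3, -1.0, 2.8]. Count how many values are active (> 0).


ReLU(x) = max(0, x) for each element:
ReLU(1.2) = 1.2
ReLU(-1.3) = 0
ReLU(-1.0) = 0
ReLU(2.8) = 2.8
Active neurons (>0): 2

2


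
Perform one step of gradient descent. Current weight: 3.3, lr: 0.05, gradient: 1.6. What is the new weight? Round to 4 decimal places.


w_new = w_old - lr * gradient
= 3.3 - 0.05 * 1.6
= 3.3 - (0.08)
= 3.2200

3.2200


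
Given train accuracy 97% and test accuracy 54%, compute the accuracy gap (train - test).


Gap = train_accuracy - test_accuracy
= 97 - 54
= 43%
This large gap strongly indicates overfitting.

43


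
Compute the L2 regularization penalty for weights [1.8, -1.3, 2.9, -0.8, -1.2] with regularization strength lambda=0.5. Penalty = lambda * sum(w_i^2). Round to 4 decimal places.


Squaring each weight:
1.8^2 = 3.24
(-1.3)^2 = 1.69
2.9^2 = 8.41
(-0.8)^2 = 0.64
(-1.2)^2 = 1.44
Sum of squares = 15.42
Penalty = 0.5 * 15.42 = 7.7100

7.7100


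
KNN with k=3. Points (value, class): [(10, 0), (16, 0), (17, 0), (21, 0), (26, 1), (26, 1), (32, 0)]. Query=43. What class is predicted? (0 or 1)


Distances from query 43:
Point 32 (class 0): distance = 11
Point 26 (class 1): distance = 17
Point 26 (class 1): distance = 17
K=3 nearest neighbors: classes = [0, 1, 1]
Votes for class 1: 2 / 3
Majority vote => class 1

1


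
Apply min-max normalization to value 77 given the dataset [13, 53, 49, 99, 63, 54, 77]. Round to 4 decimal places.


Min = 13, Max = 99
Range = 99 - 13 = 86
Scaled = (x - min) / (max - min)
= (77 - 13) / 86
= 64 / 86
= 0.7442

0.7442


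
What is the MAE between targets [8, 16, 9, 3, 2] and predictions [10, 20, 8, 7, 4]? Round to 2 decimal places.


Absolute errors: [2, 4, 1, 4, 2]
Sum of absolute errors = 13
MAE = 13 / 5 = 2.60

2.60


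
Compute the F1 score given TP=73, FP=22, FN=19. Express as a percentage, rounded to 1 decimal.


Precision = TP / (TP + FP) = 73 / 95 = 0.7684
Recall = TP / (TP + FN) = 73 / 92 = 0.7935
F1 = 2 * P * R / (P + R)
= 2 * 0.7684 * 0.7935 / (0.7684 + 0.7935)
= 1.2195 / 1.5619
= 0.7807
As percentage: 78.1%

78.1


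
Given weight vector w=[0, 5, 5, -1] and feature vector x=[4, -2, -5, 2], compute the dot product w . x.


Element-wise products:
0 * 4 = 0
5 * -2 = -10
5 * -5 = -25
-1 * 2 = -2
Sum = 0 + -10 + -25 + -2
= -37

-37


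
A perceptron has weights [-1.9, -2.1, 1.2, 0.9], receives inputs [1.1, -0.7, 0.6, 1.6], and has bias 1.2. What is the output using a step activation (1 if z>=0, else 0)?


z = w . x + b
= -1.9*1.1 + -2.1*-0.7 + 1.2*0.6 + 0.9*1.6 + 1.2
= -2.09 + 1.47 + 0.72 + 1.44 + 1.2
= 1.54 + 1.2
= 2.74
Since z = 2.74 >= 0, output = 1

1


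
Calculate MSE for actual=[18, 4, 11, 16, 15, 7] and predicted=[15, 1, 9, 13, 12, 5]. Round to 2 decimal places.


Differences: [3, 3, 2, 3, 3, 2]
Squared errors: [9, 9, 4, 9, 9, 4]
Sum of squared errors = 44
MSE = 44 / 6 = 7.33

7.33


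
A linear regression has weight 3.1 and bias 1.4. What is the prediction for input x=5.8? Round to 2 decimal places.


y = 3.1 * 5.8 + (1.4)
= 17.98 + (1.4)
= 19.38

19.38


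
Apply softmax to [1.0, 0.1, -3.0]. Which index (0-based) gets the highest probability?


Softmax is a monotonic transformation, so it preserves the argmax.
We need to find the index of the maximum logit.
Index 0: 1.0
Index 1: 0.1
Index 2: -3.0
Maximum logit = 1.0 at index 0

0


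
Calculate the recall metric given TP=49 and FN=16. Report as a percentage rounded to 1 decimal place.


Recall = TP / (TP + FN) * 100
= 49 / (49 + 16)
= 49 / 65
= 0.7538
= 75.4%

75.4


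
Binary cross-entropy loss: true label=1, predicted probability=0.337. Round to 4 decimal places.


For y=1: Loss = -log(p)
= -log(0.337)
= -(-1.0877)
= 1.0877

1.0877


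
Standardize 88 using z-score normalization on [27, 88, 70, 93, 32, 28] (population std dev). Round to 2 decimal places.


Mean = (27 + 88 + 70 + 93 + 32 + 28) / 6 = 56.3333
Variance = sum((x_i - mean)^2) / n = 798.2222
Std = sqrt(798.2222) = 28.2528
Z = (x - mean) / std
= (88 - 56.3333) / 28.2528
= 31.6667 / 28.2528
= 1.12

1.12


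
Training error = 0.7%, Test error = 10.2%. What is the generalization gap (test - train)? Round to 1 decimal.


Generalization gap = test_error - train_error
= 10.2 - 0.7
= 9.5%
A moderate gap.

9.5


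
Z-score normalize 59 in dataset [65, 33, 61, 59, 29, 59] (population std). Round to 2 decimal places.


Mean = (65 + 33 + 61 + 59 + 29 + 59) / 6 = 51.0
Variance = sum((x_i - mean)^2) / n = 205.3333
Std = sqrt(205.3333) = 14.3295
Z = (x - mean) / std
= (59 - 51.0) / 14.3295
= 8.0 / 14.3295
= 0.56

0.56


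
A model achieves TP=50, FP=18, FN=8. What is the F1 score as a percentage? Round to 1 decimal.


Precision = TP / (TP + FP) = 50 / 68 = 0.7353
Recall = TP / (TP + FN) = 50 / 58 = 0.8621
F1 = 2 * P * R / (P + R)
= 2 * 0.7353 * 0.8621 / (0.7353 + 0.8621)
= 1.2677 / 1.5974
= 0.7937
As percentage: 79.4%

79.4


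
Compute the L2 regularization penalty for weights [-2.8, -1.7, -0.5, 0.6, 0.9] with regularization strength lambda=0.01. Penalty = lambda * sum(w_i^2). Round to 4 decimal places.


Squaring each weight:
(-2.8)^2 = 7.84
(-1.7)^2 = 2.89
(-0.5)^2 = 0.25
0.6^2 = 0.36
0.9^2 = 0.81
Sum of squares = 12.15
Penalty = 0.01 * 12.15 = 0.1215

0.1215


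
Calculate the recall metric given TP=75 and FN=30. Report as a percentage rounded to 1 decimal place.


Recall = TP / (TP + FN) * 100
= 75 / (75 + 30)
= 75 / 105
= 0.7143
= 71.4%

71.4


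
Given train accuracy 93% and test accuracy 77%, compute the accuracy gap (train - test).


Gap = train_accuracy - test_accuracy
= 93 - 77
= 16%
This gap suggests the model is overfitting.

16


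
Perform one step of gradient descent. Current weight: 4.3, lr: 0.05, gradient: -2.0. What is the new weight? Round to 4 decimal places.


w_new = w_old - lr * gradient
= 4.3 - 0.05 * -2.0
= 4.3 - (-0.1)
= 4.4000

4.4000


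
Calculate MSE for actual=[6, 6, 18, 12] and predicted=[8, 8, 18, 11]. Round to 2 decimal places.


Differences: [-2, -2, 0, 1]
Squared errors: [4, 4, 0, 1]
Sum of squared errors = 9
MSE = 9 / 4 = 2.25

2.25


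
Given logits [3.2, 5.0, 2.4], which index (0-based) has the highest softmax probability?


Softmax is a monotonic transformation, so it preserves the argmax.
We need to find the index of the maximum logit.
Index 0: 3.2
Index 1: 5.0
Index 2: 2.4
Maximum logit = 5.0 at index 1

1


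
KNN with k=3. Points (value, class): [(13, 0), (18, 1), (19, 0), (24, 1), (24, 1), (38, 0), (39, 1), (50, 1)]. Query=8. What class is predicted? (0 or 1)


Distances from query 8:
Point 13 (class 0): distance = 5
Point 18 (class 1): distance = 10
Point 19 (class 0): distance = 11
K=3 nearest neighbors: classes = [0, 1, 0]
Votes for class 1: 1 / 3
Majority vote => class 0

0


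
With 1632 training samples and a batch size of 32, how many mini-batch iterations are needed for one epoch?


Iterations per epoch = dataset_size / batch_size
= 1632 / 32
= 51

51


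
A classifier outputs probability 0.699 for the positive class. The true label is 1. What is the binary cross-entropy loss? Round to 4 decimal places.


For y=1: Loss = -log(p)
= -log(0.699)
= -(-0.3581)
= 0.3581

0.3581


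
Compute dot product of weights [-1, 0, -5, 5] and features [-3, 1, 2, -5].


Element-wise products:
-1 * -3 = 3
0 * 1 = 0
-5 * 2 = -10
5 * -5 = -25
Sum = 3 + 0 + -10 + -25
= -32

-32


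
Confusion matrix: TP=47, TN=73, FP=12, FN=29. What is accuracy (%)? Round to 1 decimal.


Accuracy = (TP + TN) / (TP + TN + FP + FN) * 100
= (47 + 73) / (47 + 73 + 12 + 29)
= 120 / 161
= 0.7453
= 74.5%

74.5


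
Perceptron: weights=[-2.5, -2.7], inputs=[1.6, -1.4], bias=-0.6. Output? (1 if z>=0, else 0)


z = w . x + b
= -2.5*1.6 + -2.7*-1.4 + -0.6
= -4.0 + 3.78 + -0.6
= -0.22 + -0.6
= -0.82
Since z = -0.82 < 0, output = 0

0


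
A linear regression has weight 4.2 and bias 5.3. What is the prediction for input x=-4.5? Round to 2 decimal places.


y = 4.2 * -4.5 + (5.3)
= -18.9 + (5.3)
= -13.60

-13.60


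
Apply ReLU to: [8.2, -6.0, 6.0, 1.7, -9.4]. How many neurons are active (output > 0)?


ReLU(x) = max(0, x) for each element:
ReLU(8.2) = 8.2
ReLU(-6.0) = 0
ReLU(6.0) = 6.0
ReLU(1.7) = 1.7
ReLU(-9.4) = 0
Active neurons (>0): 3

3


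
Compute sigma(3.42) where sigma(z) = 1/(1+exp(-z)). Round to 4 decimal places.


sigmoid(z) = 1 / (1 + exp(-z))
exp(-(3.42)) = exp(-3.42) = 0.0327
1 + 0.0327 = 1.0327
1 / 1.0327 = 0.9683

0.9683


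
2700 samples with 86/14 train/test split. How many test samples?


Train samples = 2700 * 86% = 2322
Test samples = 2700 - 2322
= 378

378


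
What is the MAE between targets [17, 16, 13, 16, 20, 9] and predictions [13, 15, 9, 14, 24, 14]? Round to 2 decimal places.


Absolute errors: [4, 1, 4, 2, 4, 5]
Sum of absolute errors = 20
MAE = 20 / 6 = 3.33

3.33


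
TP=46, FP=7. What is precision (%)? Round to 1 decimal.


Precision = TP / (TP + FP) * 100
= 46 / (46 + 7)
= 46 / 53
= 0.8679
= 86.8%

86.8


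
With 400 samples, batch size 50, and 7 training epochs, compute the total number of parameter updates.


Iterations per epoch = 400 / 50 = 8
Total updates = iterations_per_epoch * epochs
= 8 * 7
= 56

56


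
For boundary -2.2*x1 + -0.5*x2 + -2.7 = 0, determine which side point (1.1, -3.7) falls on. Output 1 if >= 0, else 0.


Compute -2.2 * 1.1 + -0.5 * -3.7 + -2.7
= -2.42 + 1.85 + -2.7
= -3.27
Since -3.27 < 0, the point is on the negative side.

0


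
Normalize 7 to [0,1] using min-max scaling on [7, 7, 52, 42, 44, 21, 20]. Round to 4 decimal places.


Min = 7, Max = 52
Range = 52 - 7 = 45
Scaled = (x - min) / (max - min)
= (7 - 7) / 45
= 0 / 45
= 0.0000

0.0000


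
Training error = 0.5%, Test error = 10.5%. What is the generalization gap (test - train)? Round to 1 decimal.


Generalization gap = test_error - train_error
= 10.5 - 0.5
= 10.0%
A moderate gap.

10.0


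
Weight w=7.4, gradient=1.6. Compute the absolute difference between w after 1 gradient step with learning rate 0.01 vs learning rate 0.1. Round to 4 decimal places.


With lr=0.01: w_new = 7.4 - 0.01 * 1.6 = 7.384
With lr=0.1: w_new = 7.4 - 0.1 * 1.6 = 7.24
Absolute difference = |7.384 - 7.24|
= 0.1440

0.1440


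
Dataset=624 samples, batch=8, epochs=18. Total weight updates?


Iterations per epoch = 624 / 8 = 78
Total updates = iterations_per_epoch * epochs
= 78 * 18
= 1404

1404


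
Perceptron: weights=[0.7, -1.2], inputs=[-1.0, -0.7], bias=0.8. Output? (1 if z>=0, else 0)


z = w . x + b
= 0.7*-1.0 + -1.2*-0.7 + 0.8
= -0.7 + 0.84 + 0.8
= 0.14 + 0.8
= 0.94
Since z = 0.94 >= 0, output = 1

1


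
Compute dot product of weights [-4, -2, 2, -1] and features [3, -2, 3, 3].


Element-wise products:
-4 * 3 = -12
-2 * -2 = 4
2 * 3 = 6
-1 * 3 = -3
Sum = -12 + 4 + 6 + -3
= -5

-5


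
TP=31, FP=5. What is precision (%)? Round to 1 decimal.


Precision = TP / (TP + FP) * 100
= 31 / (31 + 5)
= 31 / 36
= 0.8611
= 86.1%

86.1


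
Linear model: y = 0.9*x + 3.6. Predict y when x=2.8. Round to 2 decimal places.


y = 0.9 * 2.8 + (3.6)
= 2.52 + (3.6)
= 6.12

6.12


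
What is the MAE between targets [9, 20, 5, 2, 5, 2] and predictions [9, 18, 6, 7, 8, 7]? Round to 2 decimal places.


Absolute errors: [0, 2, 1, 5, 3, 5]
Sum of absolute errors = 16
MAE = 16 / 6 = 2.67

2.67


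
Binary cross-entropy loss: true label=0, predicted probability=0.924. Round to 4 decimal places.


For y=0: Loss = -log(1-p)
= -log(1 - 0.924)
= -log(0.076)
= -(-2.577)
= 2.5770

2.5770


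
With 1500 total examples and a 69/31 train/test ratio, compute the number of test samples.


Train samples = 1500 * 69% = 1035
Test samples = 1500 - 1035
= 465

465


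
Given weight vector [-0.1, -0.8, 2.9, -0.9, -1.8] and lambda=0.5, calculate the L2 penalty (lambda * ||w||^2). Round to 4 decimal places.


Squaring each weight:
(-0.1)^2 = 0.01
(-0.8)^2 = 0.64
2.9^2 = 8.41
(-0.9)^2 = 0.81
(-1.8)^2 = 3.24
Sum of squares = 13.11
Penalty = 0.5 * 13.11 = 6.5550

6.5550


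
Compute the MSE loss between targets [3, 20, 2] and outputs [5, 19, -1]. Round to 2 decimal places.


Differences: [-2, 1, 3]
Squared errors: [4, 1, 9]
Sum of squared errors = 14
MSE = 14 / 3 = 4.67

4.67


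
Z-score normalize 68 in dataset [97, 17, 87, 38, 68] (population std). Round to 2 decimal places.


Mean = (97 + 17 + 87 + 38 + 68) / 5 = 61.4
Variance = sum((x_i - mean)^2) / n = 897.04
Std = sqrt(897.04) = 29.9506
Z = (x - mean) / std
= (68 - 61.4) / 29.9506
= 6.6 / 29.9506
= 0.22

0.22


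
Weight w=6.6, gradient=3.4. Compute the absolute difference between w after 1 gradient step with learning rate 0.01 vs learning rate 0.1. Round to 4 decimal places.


With lr=0.01: w_new = 6.6 - 0.01 * 3.4 = 6.566
With lr=0.1: w_new = 6.6 - 0.1 * 3.4 = 6.26
Absolute difference = |6.566 - 6.26|
= 0.3060

0.3060


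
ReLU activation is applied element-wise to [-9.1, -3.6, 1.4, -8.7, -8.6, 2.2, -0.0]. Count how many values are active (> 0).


ReLU(x) = max(0, x) for each element:
ReLU(-9.1) = 0
ReLU(-3.6) = 0
ReLU(1.4) = 1.4
ReLU(-8.7) = 0
ReLU(-8.6) = 0
ReLU(2.2) = 2.2
ReLU(-0.0) = 0
Active neurons (>0): 2

2


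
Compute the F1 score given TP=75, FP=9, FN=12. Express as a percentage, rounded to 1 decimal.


Precision = TP / (TP + FP) = 75 / 84 = 0.8929
Recall = TP / (TP + FN) = 75 / 87 = 0.8621
F1 = 2 * P * R / (P + R)
= 2 * 0.8929 * 0.8621 / (0.8929 + 0.8621)
= 1.5394 / 1.7549
= 0.8772
As percentage: 87.7%

87.7


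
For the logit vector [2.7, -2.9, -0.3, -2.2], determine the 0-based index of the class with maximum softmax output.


Softmax is a monotonic transformation, so it preserves the argmax.
We need to find the index of the maximum logit.
Index 0: 2.7
Index 1: -2.9
Index 2: -0.3
Index 3: -2.2
Maximum logit = 2.7 at index 0

0


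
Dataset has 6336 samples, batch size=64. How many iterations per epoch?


Iterations per epoch = dataset_size / batch_size
= 6336 / 64
= 99

99


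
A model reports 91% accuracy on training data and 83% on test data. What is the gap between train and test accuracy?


Gap = train_accuracy - test_accuracy
= 91 - 83
= 8%
This moderate gap may indicate mild overfitting.

8


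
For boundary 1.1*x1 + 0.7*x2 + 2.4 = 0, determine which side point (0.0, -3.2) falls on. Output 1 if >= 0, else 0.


Compute 1.1 * 0.0 + 0.7 * -3.2 + 2.4
= 0.0 + -2.24 + 2.4
= 0.16
Since 0.16 >= 0, the point is on the positive side.

1


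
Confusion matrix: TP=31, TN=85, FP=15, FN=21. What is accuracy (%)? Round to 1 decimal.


Accuracy = (TP + TN) / (TP + TN + FP + FN) * 100
= (31 + 85) / (31 + 85 + 15 + 21)
= 116 / 152
= 0.7632
= 76.3%

76.3


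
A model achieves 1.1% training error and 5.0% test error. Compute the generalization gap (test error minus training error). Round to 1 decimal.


Generalization gap = test_error - train_error
= 5.0 - 1.1
= 3.9%
A moderate gap.

3.9


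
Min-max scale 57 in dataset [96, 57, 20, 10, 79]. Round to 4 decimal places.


Min = 10, Max = 96
Range = 96 - 10 = 86
Scaled = (x - min) / (max - min)
= (57 - 10) / 86
= 47 / 86
= 0.5465

0.5465


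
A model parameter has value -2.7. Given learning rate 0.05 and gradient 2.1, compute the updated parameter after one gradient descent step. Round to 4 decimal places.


w_new = w_old - lr * gradient
= -2.7 - 0.05 * 2.1
= -2.7 - (0.105)
= -2.8050

-2.8050


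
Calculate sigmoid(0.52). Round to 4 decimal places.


sigmoid(z) = 1 / (1 + exp(-z))
exp(-(0.52)) = exp(-0.52) = 0.5945
1 + 0.5945 = 1.5945
1 / 1.5945 = 0.6271

0.6271


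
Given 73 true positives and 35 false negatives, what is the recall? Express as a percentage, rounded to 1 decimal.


Recall = TP / (TP + FN) * 100
= 73 / (73 + 35)
= 73 / 108
= 0.6759
= 67.6%

67.6


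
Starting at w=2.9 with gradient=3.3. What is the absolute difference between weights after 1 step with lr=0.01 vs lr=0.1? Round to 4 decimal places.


With lr=0.01: w_new = 2.9 - 0.01 * 3.3 = 2.867
With lr=0.1: w_new = 2.9 - 0.1 * 3.3 = 2.57
Absolute difference = |2.867 - 2.57|
= 0.2970

0.2970


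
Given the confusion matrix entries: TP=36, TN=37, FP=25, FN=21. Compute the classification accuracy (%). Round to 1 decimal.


Accuracy = (TP + TN) / (TP + TN + FP + FN) * 100
= (36 + 37) / (36 + 37 + 25 + 21)
= 73 / 119
= 0.6134
= 61.3%

61.3


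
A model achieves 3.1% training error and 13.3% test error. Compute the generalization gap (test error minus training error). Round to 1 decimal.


Generalization gap = test_error - train_error
= 13.3 - 3.1
= 10.2%
A large gap suggests overfitting.

10.2


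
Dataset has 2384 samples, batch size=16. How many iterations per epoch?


Iterations per epoch = dataset_size / batch_size
= 2384 / 16
= 149

149


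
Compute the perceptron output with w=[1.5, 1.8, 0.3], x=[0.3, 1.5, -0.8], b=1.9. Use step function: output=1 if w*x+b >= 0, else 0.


z = w . x + b
= 1.5*0.3 + 1.8*1.5 + 0.3*-0.8 + 1.9
= 0.45 + 2.7 + -0.24 + 1.9
= 2.91 + 1.9
= 4.81
Since z = 4.81 >= 0, output = 1

1


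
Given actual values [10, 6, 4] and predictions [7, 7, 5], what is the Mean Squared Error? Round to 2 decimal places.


Differences: [3, -1, -1]
Squared errors: [9, 1, 1]
Sum of squared errors = 11
MSE = 11 / 3 = 3.67

3.67


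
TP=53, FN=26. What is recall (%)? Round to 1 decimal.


Recall = TP / (TP + FN) * 100
= 53 / (53 + 26)
= 53 / 79
= 0.6709
= 67.1%

67.1


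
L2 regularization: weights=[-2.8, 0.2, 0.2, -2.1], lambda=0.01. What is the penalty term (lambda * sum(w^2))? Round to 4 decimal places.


Squaring each weight:
(-2.8)^2 = 7.84
0.2^2 = 0.04
0.2^2 = 0.04
(-2.1)^2 = 4.41
Sum of squares = 12.33
Penalty = 0.01 * 12.33 = 0.1233

0.1233


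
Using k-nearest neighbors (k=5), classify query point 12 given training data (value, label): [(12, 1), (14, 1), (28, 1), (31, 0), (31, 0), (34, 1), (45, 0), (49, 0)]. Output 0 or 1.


Distances from query 12:
Point 12 (class 1): distance = 0
Point 14 (class 1): distance = 2
Point 28 (class 1): distance = 16
Point 31 (class 0): distance = 19
Point 31 (class 0): distance = 19
K=5 nearest neighbors: classes = [1, 1, 1, 0, 0]
Votes for class 1: 3 / 5
Majority vote => class 1

1


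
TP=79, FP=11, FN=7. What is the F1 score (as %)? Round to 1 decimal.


Precision = TP / (TP + FP) = 79 / 90 = 0.8778
Recall = TP / (TP + FN) = 79 / 86 = 0.9186
F1 = 2 * P * R / (P + R)
= 2 * 0.8778 * 0.9186 / (0.8778 + 0.9186)
= 1.6127 / 1.7964
= 0.8977
As percentage: 89.8%

89.8


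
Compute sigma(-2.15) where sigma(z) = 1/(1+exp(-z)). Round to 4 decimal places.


sigmoid(z) = 1 / (1 + exp(-z))
exp(-(-2.15)) = exp(2.15) = 8.5849
1 + 8.5849 = 9.5849
1 / 9.5849 = 0.1043

0.1043


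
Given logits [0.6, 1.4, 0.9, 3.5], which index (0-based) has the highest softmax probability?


Softmax is a monotonic transformation, so it preserves the argmax.
We need to find the index of the maximum logit.
Index 0: 0.6
Index 1: 1.4
Index 2: 0.9
Index 3: 3.5
Maximum logit = 3.5 at index 3

3


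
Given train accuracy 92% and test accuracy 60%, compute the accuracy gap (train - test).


Gap = train_accuracy - test_accuracy
= 92 - 60
= 32%
This large gap strongly indicates overfitting.

32


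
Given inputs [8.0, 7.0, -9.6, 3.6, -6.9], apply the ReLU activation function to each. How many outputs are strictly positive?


ReLU(x) = max(0, x) for each element:
ReLU(8.0) = 8.0
ReLU(7.0) = 7.0
ReLU(-9.6) = 0
ReLU(3.6) = 3.6
ReLU(-6.9) = 0
Active neurons (>0): 3

3


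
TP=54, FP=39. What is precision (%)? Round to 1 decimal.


Precision = TP / (TP + FP) * 100
= 54 / (54 + 39)
= 54 / 93
= 0.5806
= 58.1%

58.1


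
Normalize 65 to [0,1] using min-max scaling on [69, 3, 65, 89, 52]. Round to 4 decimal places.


Min = 3, Max = 89
Range = 89 - 3 = 86
Scaled = (x - min) / (max - min)
= (65 - 3) / 86
= 62 / 86
= 0.7209

0.7209


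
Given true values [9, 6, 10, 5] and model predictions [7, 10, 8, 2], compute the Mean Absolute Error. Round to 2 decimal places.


Absolute errors: [2, 4, 2, 3]
Sum of absolute errors = 11
MAE = 11 / 4 = 2.75

2.75


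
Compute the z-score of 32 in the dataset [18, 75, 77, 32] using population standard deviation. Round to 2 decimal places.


Mean = (18 + 75 + 77 + 32) / 4 = 50.5
Variance = sum((x_i - mean)^2) / n = 675.25
Std = sqrt(675.25) = 25.9856
Z = (x - mean) / std
= (32 - 50.5) / 25.9856
= -18.5 / 25.9856
= -0.71

-0.71


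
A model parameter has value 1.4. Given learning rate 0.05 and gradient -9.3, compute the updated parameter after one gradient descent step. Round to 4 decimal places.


w_new = w_old - lr * gradient
= 1.4 - 0.05 * -9.3
= 1.4 - (-0.465)
= 1.8650

1.8650


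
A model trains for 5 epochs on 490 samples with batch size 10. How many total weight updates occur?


Iterations per epoch = 490 / 10 = 49
Total updates = iterations_per_epoch * epochs
= 49 * 5
= 245

245


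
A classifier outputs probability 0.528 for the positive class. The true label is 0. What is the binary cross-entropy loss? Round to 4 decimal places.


For y=0: Loss = -log(1-p)
= -log(1 - 0.528)
= -log(0.472)
= -(-0.7508)
= 0.7508

0.7508


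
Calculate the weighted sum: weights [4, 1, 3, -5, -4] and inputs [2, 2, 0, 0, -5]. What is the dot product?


Element-wise products:
4 * 2 = 8
1 * 2 = 2
3 * 0 = 0
-5 * 0 = 0
-4 * -5 = 20
Sum = 8 + 2 + 0 + 0 + 20
= 30

30


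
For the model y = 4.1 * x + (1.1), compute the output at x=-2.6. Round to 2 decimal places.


y = 4.1 * -2.6 + (1.1)
= -10.66 + (1.1)
= -9.56

-9.56


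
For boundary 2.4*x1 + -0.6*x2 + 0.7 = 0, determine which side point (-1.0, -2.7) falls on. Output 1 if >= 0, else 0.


Compute 2.4 * -1.0 + -0.6 * -2.7 + 0.7
= -2.4 + 1.62 + 0.7
= -0.08
Since -0.08 < 0, the point is on the negative side.

0


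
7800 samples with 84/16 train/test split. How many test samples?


Train samples = 7800 * 84% = 6552
Test samples = 7800 - 6552
= 1248

1248


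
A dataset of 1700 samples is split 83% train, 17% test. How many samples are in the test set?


Train samples = 1700 * 83% = 1411
Test samples = 1700 - 1411
= 289

289


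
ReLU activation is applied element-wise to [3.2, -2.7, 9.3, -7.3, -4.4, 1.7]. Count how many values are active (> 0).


ReLU(x) = max(0, x) for each element:
ReLU(3.2) = 3.2
ReLU(-2.7) = 0
ReLU(9.3) = 9.3
ReLU(-7.3) = 0
ReLU(-4.4) = 0
ReLU(1.7) = 1.7
Active neurons (>0): 3

3


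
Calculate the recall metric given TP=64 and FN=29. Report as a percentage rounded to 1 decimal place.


Recall = TP / (TP + FN) * 100
= 64 / (64 + 29)
= 64 / 93
= 0.6882
= 68.8%

68.8


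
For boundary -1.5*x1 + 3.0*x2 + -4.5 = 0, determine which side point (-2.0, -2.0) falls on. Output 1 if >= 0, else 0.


Compute -1.5 * -2.0 + 3.0 * -2.0 + -4.5
= 3.0 + -6.0 + -4.5
= -7.5
Since -7.5 < 0, the point is on the negative side.

0


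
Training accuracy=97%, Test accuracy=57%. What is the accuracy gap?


Gap = train_accuracy - test_accuracy
= 97 - 57
= 40%
This large gap strongly indicates overfitting.

40


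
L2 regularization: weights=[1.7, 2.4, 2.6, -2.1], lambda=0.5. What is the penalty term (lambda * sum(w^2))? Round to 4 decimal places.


Squaring each weight:
1.7^2 = 2.89
2.4^2 = 5.76
2.6^2 = 6.76
(-2.1)^2 = 4.41
Sum of squares = 19.82
Penalty = 0.5 * 19.82 = 9.9100

9.9100


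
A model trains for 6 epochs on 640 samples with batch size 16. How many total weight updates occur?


Iterations per epoch = 640 / 16 = 40
Total updates = iterations_per_epoch * epochs
= 40 * 6
= 240

240


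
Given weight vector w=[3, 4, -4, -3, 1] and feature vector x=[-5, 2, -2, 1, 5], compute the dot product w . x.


Element-wise products:
3 * -5 = -15
4 * 2 = 8
-4 * -2 = 8
-3 * 1 = -3
1 * 5 = 5
Sum = -15 + 8 + 8 + -3 + 5
= 3

3


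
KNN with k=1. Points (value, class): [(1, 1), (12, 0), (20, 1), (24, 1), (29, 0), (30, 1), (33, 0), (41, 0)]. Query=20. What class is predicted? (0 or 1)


Distances from query 20:
Point 20 (class 1): distance = 0
K=1 nearest neighbors: classes = [1]
Votes for class 1: 1 / 1
Majority vote => class 1

1


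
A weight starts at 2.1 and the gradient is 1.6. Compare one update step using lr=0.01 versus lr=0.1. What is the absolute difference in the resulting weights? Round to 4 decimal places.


With lr=0.01: w_new = 2.1 - 0.01 * 1.6 = 2.084
With lr=0.1: w_new = 2.1 - 0.1 * 1.6 = 1.94
Absolute difference = |2.084 - 1.94|
= 0.1440

0.1440


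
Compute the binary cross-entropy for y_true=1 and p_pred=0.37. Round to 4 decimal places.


For y=1: Loss = -log(p)
= -log(0.37)
= -(-0.9943)
= 0.9943

0.9943


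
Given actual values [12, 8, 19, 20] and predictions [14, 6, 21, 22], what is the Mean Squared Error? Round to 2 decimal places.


Differences: [-2, 2, -2, -2]
Squared errors: [4, 4, 4, 4]
Sum of squared errors = 16
MSE = 16 / 4 = 4.00

4.00


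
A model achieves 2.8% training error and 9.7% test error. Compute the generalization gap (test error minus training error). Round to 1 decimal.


Generalization gap = test_error - train_error
= 9.7 - 2.8
= 6.9%
A moderate gap.

6.9


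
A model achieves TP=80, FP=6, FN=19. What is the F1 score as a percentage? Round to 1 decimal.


Precision = TP / (TP + FP) = 80 / 86 = 0.9302
Recall = TP / (TP + FN) = 80 / 99 = 0.8081
F1 = 2 * P * R / (P + R)
= 2 * 0.9302 * 0.8081 / (0.9302 + 0.8081)
= 1.5034 / 1.7383
= 0.8649
As percentage: 86.5%

86.5


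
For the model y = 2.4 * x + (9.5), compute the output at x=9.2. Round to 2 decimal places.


y = 2.4 * 9.2 + (9.5)
= 22.08 + (9.5)
= 31.58

31.58


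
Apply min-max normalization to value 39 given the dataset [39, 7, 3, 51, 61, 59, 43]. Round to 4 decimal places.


Min = 3, Max = 61
Range = 61 - 3 = 58
Scaled = (x - min) / (max - min)
= (39 - 3) / 58
= 36 / 58
= 0.6207

0.6207


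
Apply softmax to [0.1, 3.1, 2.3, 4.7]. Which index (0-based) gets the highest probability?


Softmax is a monotonic transformation, so it preserves the argmax.
We need to find the index of the maximum logit.
Index 0: 0.1
Index 1: 3.1
Index 2: 2.3
Index 3: 4.7
Maximum logit = 4.7 at index 3

3


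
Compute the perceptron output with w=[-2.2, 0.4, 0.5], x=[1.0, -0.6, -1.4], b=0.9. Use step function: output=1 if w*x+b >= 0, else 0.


z = w . x + b
= -2.2*1.0 + 0.4*-0.6 + 0.5*-1.4 + 0.9
= -2.2 + -0.24 + -0.7 + 0.9
= -3.14 + 0.9
= -2.24
Since z = -2.24 < 0, output = 0

0


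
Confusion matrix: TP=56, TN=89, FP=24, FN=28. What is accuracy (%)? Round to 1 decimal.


Accuracy = (TP + TN) / (TP + TN + FP + FN) * 100
= (56 + 89) / (56 + 89 + 24 + 28)
= 145 / 197
= 0.736
= 73.6%

73.6


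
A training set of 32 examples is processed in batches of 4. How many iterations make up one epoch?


Iterations per epoch = dataset_size / batch_size
= 32 / 4
= 8

8


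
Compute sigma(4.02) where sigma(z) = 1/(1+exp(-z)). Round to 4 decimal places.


sigmoid(z) = 1 / (1 + exp(-z))
exp(-(4.02)) = exp(-4.02) = 0.018
1 + 0.018 = 1.018
1 / 1.018 = 0.9824

0.9824


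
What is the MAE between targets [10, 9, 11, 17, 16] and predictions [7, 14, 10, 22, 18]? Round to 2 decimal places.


Absolute errors: [3, 5, 1, 5, 2]
Sum of absolute errors = 16
MAE = 16 / 5 = 3.20

3.20


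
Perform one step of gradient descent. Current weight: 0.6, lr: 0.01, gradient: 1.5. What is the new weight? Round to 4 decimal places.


w_new = w_old - lr * gradient
= 0.6 - 0.01 * 1.5
= 0.6 - (0.015)
= 0.5850

0.5850


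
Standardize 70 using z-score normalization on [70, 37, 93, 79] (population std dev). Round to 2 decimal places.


Mean = (70 + 37 + 93 + 79) / 4 = 69.75
Variance = sum((x_i - mean)^2) / n = 424.6875
Std = sqrt(424.6875) = 20.6079
Z = (x - mean) / std
= (70 - 69.75) / 20.6079
= 0.25 / 20.6079
= 0.01

0.01


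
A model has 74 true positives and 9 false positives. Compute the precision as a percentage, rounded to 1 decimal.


Precision = TP / (TP + FP) * 100
= 74 / (74 + 9)
= 74 / 83
= 0.8916
= 89.2%

89.2


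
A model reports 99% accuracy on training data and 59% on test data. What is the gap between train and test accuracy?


Gap = train_accuracy - test_accuracy
= 99 - 59
= 40%
This large gap strongly indicates overfitting.

40


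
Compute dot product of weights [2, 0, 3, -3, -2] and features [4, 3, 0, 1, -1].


Element-wise products:
2 * 4 = 8
0 * 3 = 0
3 * 0 = 0
-3 * 1 = -3
-2 * -1 = 2
Sum = 8 + 0 + 0 + -3 + 2
= 7

7


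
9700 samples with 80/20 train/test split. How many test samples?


Train samples = 9700 * 80% = 7760
Test samples = 9700 - 7760
= 1940

1940


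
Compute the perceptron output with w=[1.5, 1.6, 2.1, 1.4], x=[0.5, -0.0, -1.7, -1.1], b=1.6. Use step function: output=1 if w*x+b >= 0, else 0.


z = w . x + b
= 1.5*0.5 + 1.6*-0.0 + 2.1*-1.7 + 1.4*-1.1 + 1.6
= 0.75 + -0.0 + -3.57 + -1.54 + 1.6
= -4.36 + 1.6
= -2.76
Since z = -2.76 < 0, output = 0

0


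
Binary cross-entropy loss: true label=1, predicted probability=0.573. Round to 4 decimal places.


For y=1: Loss = -log(p)
= -log(0.573)
= -(-0.5569)
= 0.5569

0.5569


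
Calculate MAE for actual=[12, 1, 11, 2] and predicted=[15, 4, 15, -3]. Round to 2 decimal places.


Absolute errors: [3, 3, 4, 5]
Sum of absolute errors = 15
MAE = 15 / 4 = 3.75

3.75


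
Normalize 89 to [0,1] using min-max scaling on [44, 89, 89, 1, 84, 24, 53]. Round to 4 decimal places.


Min = 1, Max = 89
Range = 89 - 1 = 88
Scaled = (x - min) / (max - min)
= (89 - 1) / 88
= 88 / 88
= 1.0000

1.0000


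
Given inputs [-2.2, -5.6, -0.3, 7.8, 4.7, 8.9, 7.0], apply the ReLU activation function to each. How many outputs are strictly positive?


ReLU(x) = max(0, x) for each element:
ReLU(-2.2) = 0
ReLU(-5.6) = 0
ReLU(-0.3) = 0
ReLU(7.8) = 7.8
ReLU(4.7) = 4.7
ReLU(8.9) = 8.9
ReLU(7.0) = 7.0
Active neurons (>0): 4

4


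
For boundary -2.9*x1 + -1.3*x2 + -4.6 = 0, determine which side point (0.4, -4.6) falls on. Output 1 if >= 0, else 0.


Compute -2.9 * 0.4 + -1.3 * -4.6 + -4.6
= -1.16 + 5.98 + -4.6
= 0.22
Since 0.22 >= 0, the point is on the positive side.

1


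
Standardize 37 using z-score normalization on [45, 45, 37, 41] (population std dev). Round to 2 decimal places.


Mean = (45 + 45 + 37 + 41) / 4 = 42.0
Variance = sum((x_i - mean)^2) / n = 11.0
Std = sqrt(11.0) = 3.3166
Z = (x - mean) / std
= (37 - 42.0) / 3.3166
= -5.0 / 3.3166
= -1.51

-1.51


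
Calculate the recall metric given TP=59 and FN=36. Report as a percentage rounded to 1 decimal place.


Recall = TP / (TP + FN) * 100
= 59 / (59 + 36)
= 59 / 95
= 0.6211
= 62.1%

62.1


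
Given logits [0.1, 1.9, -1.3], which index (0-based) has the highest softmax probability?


Softmax is a monotonic transformation, so it preserves the argmax.
We need to find the index of the maximum logit.
Index 0: 0.1
Index 1: 1.9
Index 2: -1.3
Maximum logit = 1.9 at index 1

1


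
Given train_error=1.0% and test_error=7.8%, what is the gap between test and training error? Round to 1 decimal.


Generalization gap = test_error - train_error
= 7.8 - 1.0
= 6.8%
A moderate gap.

6.8


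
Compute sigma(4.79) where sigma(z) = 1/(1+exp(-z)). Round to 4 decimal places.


sigmoid(z) = 1 / (1 + exp(-z))
exp(-(4.79)) = exp(-4.79) = 0.0083
1 + 0.0083 = 1.0083
1 / 1.0083 = 0.9918

0.9918


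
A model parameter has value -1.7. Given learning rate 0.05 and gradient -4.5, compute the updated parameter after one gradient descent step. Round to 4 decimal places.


w_new = w_old - lr * gradient
= -1.7 - 0.05 * -4.5
= -1.7 - (-0.225)
= -1.4750

-1.4750


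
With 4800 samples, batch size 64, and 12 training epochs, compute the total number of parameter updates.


Iterations per epoch = 4800 / 64 = 75
Total updates = iterations_per_epoch * epochs
= 75 * 12
= 900

900


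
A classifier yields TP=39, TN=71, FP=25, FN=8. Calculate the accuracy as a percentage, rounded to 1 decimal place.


Accuracy = (TP + TN) / (TP + TN + FP + FN) * 100
= (39 + 71) / (39 + 71 + 25 + 8)
= 110 / 143
= 0.7692
= 76.9%

76.9


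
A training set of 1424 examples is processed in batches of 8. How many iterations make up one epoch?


Iterations per epoch = dataset_size / batch_size
= 1424 / 8
= 178

178


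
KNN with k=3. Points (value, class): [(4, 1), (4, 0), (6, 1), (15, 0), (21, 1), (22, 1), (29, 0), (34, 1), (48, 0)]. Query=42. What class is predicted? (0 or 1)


Distances from query 42:
Point 48 (class 0): distance = 6
Point 34 (class 1): distance = 8
Point 29 (class 0): distance = 13
K=3 nearest neighbors: classes = [0, 1, 0]
Votes for class 1: 1 / 3
Majority vote => class 0

0


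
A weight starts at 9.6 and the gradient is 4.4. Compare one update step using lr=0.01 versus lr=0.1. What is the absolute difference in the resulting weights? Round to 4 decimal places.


With lr=0.01: w_new = 9.6 - 0.01 * 4.4 = 9.556
With lr=0.1: w_new = 9.6 - 0.1 * 4.4 = 9.16
Absolute difference = |9.556 - 9.16|
= 0.3960

0.3960


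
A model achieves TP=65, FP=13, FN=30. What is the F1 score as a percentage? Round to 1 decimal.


Precision = TP / (TP + FP) = 65 / 78 = 0.8333
Recall = TP / (TP + FN) = 65 / 95 = 0.6842
F1 = 2 * P * R / (P + R)
= 2 * 0.8333 * 0.6842 / (0.8333 + 0.6842)
= 1.1404 / 1.5175
= 0.7514
As percentage: 75.1%

75.1


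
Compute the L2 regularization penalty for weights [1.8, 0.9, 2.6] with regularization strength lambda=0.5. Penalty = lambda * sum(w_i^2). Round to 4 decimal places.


Squaring each weight:
1.8^2 = 3.24
0.9^2 = 0.81
2.6^2 = 6.76
Sum of squares = 10.81
Penalty = 0.5 * 10.81 = 5.4050

5.4050


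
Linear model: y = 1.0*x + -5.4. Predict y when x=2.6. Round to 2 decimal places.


y = 1.0 * 2.6 + (-5.4)
= 2.6 + (-5.4)
= -2.80

-2.80


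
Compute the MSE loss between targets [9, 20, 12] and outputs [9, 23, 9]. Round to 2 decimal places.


Differences: [0, -3, 3]
Squared errors: [0, 9, 9]
Sum of squared errors = 18
MSE = 18 / 3 = 6.00

6.00


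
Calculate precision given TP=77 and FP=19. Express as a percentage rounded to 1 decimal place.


Precision = TP / (TP + FP) * 100
= 77 / (77 + 19)
= 77 / 96
= 0.8021
= 80.2%

80.2


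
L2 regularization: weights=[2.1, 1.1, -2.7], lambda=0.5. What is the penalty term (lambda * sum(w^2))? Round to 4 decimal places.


Squaring each weight:
2.1^2 = 4.41
1.1^2 = 1.21
(-2.7)^2 = 7.29
Sum of squares = 12.91
Penalty = 0.5 * 12.91 = 6.4550

6.4550


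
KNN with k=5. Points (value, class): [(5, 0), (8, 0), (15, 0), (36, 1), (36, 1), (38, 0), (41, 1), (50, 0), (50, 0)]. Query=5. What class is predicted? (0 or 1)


Distances from query 5:
Point 5 (class 0): distance = 0
Point 8 (class 0): distance = 3
Point 15 (class 0): distance = 10
Point 36 (class 1): distance = 31
Point 36 (class 1): distance = 31
K=5 nearest neighbors: classes = [0, 0, 0, 1, 1]
Votes for class 1: 2 / 5
Majority vote => class 0

0


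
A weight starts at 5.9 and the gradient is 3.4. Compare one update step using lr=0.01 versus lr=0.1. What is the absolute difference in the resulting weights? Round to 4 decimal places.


With lr=0.01: w_new = 5.9 - 0.01 * 3.4 = 5.866
With lr=0.1: w_new = 5.9 - 0.1 * 3.4 = 5.56
Absolute difference = |5.866 - 5.56|
= 0.3060

0.3060


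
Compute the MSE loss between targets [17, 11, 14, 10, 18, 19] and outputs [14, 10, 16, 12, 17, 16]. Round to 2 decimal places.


Differences: [3, 1, -2, -2, 1, 3]
Squared errors: [9, 1, 4, 4, 1, 9]
Sum of squared errors = 28
MSE = 28 / 6 = 4.67

4.67


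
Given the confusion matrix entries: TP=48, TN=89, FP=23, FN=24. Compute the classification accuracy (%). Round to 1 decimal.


Accuracy = (TP + TN) / (TP + TN + FP + FN) * 100
= (48 + 89) / (48 + 89 + 23 + 24)
= 137 / 184
= 0.7446
= 74.5%

74.5


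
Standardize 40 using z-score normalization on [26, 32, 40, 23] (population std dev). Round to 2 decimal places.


Mean = (26 + 32 + 40 + 23) / 4 = 30.25
Variance = sum((x_i - mean)^2) / n = 42.1875
Std = sqrt(42.1875) = 6.4952
Z = (x - mean) / std
= (40 - 30.25) / 6.4952
= 9.75 / 6.4952
= 1.50

1.50


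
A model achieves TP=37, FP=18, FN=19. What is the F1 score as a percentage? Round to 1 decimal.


Precision = TP / (TP + FP) = 37 / 55 = 0.6727
Recall = TP / (TP + FN) = 37 / 56 = 0.6607
F1 = 2 * P * R / (P + R)
= 2 * 0.6727 * 0.6607 / (0.6727 + 0.6607)
= 0.889 / 1.3334
= 0.6667
As percentage: 66.7%

66.7


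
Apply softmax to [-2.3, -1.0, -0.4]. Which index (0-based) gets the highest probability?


Softmax is a monotonic transformation, so it preserves the argmax.
We need to find the index of the maximum logit.
Index 0: -2.3
Index 1: -1.0
Index 2: -0.4
Maximum logit = -0.4 at index 2

2


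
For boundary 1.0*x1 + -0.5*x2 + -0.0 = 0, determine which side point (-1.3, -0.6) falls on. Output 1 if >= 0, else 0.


Compute 1.0 * -1.3 + -0.5 * -0.6 + -0.0
= -1.3 + 0.3 + -0.0
= -1.0
Since -1.0 < 0, the point is on the negative side.

0


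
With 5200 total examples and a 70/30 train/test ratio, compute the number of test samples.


Train samples = 5200 * 70% = 3640
Test samples = 5200 - 3640
= 1560

1560


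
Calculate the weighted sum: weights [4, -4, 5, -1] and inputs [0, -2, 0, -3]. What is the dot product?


Element-wise products:
4 * 0 = 0
-4 * -2 = 8
5 * 0 = 0
-1 * -3 = 3
Sum = 0 + 8 + 0 + 3
= 11

11


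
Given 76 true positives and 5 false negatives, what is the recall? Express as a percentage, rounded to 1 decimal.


Recall = TP / (TP + FN) * 100
= 76 / (76 + 5)
= 76 / 81
= 0.9383
= 93.8%

93.8


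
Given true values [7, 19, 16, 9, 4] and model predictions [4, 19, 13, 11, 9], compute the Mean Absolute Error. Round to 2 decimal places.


Absolute errors: [3, 0, 3, 2, 5]
Sum of absolute errors = 13
MAE = 13 / 5 = 2.60

2.60


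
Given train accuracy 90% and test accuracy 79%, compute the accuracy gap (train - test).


Gap = train_accuracy - test_accuracy
= 90 - 79
= 11%
This gap suggests the model is overfitting.

11


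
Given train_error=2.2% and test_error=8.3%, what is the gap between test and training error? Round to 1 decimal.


Generalization gap = test_error - train_error
= 8.3 - 2.2
= 6.1%
A moderate gap.

6.1


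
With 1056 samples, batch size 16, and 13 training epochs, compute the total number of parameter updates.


Iterations per epoch = 1056 / 16 = 66
Total updates = iterations_per_epoch * epochs
= 66 * 13
= 858

858


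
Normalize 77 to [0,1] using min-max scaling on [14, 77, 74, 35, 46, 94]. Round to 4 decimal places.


Min = 14, Max = 94
Range = 94 - 14 = 80
Scaled = (x - min) / (max - min)
= (77 - 14) / 80
= 63 / 80
= 0.7875

0.7875
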